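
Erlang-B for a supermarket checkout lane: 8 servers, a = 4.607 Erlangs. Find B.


B(c,a) = (a^c/c!) / Σ_{k=0}^{c} a^k/k!
a^8/8! = 5.032980
Σ terms (k=0..8): 1.00000 + 4.60700 + 10.61222 + 16.29684 + 18.76988 + 17.29457 + 13.27935 + 8.73971 + 5.03298 = 95.632558
B = 5.032980/95.632558 = 0.052628

Final: 0.052628


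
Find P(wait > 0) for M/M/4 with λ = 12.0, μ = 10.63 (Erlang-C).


a = λ/μ = 1.1289; ρ = a/4 = 0.2822
P₀ = 0.322569 (from M/M/c formula)
C(c,a) = [a^c/(c!(1−ρ))]·P₀ = [1.62402/(24·0.7178)]·0.322569
= 0.09427·0.322569 = 0.030410

Final: 0.030410


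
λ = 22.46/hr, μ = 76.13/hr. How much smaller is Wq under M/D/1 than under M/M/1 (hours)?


ρ = 22.46/76.13 = 0.2950
Wq(M/M/1) = ρ/(μ−λ) = 0.2950/53.67 = 0.005497 hr
Wq(M/D/1) = ρ/(2(μ−λ)) = 0.002748 hr
Savings = 0.005497 − 0.002748 = 0.002748 hr

Final: 0.002748 hr


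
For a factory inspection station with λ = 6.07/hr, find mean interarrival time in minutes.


Mean interarrival time = 1/λ = 1/6.07 hour = 0.16474 hour
In minutes: 0.16474 × 60 = 9.8847 min

Final: 9.8847 min


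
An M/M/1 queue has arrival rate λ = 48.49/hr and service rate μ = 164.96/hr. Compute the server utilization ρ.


ρ = λ/μ = 48.49/164.96 = 0.2940

Final: 0.2940


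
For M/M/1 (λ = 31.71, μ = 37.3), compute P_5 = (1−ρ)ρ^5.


ρ = 31.71/37.3 = 0.8501
P_n = (1−ρ)·ρ^n = (1 − 0.8501)·0.8501^5 = 0.1499·0.444055 = 0.066549

Final: 0.066549


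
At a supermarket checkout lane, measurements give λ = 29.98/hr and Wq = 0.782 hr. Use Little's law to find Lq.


Lq = λWq = 29.98·0.782 = 23.4444

Final: 23.4444


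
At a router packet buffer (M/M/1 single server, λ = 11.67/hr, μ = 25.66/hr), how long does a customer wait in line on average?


ρ = 11.67/25.66 = 0.4548
Wq = ρ/(μ−λ) = 0.4548/(25.66 − 11.67) = 0.4548/13.99 = 0.03251 hr

Final: 0.03251 hr


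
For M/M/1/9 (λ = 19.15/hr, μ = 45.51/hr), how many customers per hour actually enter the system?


ρ = 0.4208; P_K = (1−ρ)ρ^9/(1−ρ^10) = 0.0002396
λ_eff = λ(1 − P_K) = 19.15·(1 − 0.0002396) = 19.15·0.999760 = 19.1454 /hr

Final: 19.1454 /hr


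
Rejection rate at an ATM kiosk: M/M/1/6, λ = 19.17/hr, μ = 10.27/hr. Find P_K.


ρ = λ/μ = 19.17/10.27 = 1.8666
P_K = (1−ρ)ρ^K/(1−ρ^(K+1)) = (-0.8666·42.297044)/(1 − 78.951736)
= -36.654692/-77.951736 = 0.470223

Final: 0.470223


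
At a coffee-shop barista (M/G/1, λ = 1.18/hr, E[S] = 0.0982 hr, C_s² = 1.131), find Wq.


ρ = λ·E[S] = 1.18·0.0982 = 0.1159
E[S²] = E[S]²(1+C_s²) = 0.0982²·(1+1.131) = 0.020550
Wq = λ·E[S²]/(2(1−ρ)) = 1.18·0.020550/(2·0.8841) = 0.01371 hr

Final: 0.01371 hr


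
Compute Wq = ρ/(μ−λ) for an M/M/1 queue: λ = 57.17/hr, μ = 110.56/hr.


ρ = 57.17/110.56 = 0.5171
Wq = ρ/(μ−λ) = 0.5171/(110.56 − 57.17) = 0.5171/53.39 = 0.009685 hr

Final: 0.009685 hr


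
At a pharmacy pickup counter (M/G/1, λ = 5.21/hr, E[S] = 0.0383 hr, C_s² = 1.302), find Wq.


ρ = λ·E[S] = 5.21·0.0383 = 0.1995
E[S²] = E[S]²(1+C_s²) = 0.0383²·(1+1.302) = 0.003377
Wq = λ·E[S²]/(2(1−ρ)) = 5.21·0.003377/(2·0.8005) = 0.01099 hr

Final: 0.01099 hr


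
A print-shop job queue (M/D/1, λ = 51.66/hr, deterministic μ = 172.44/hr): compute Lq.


ρ = 51.66/172.44 = 0.2996
M/D/1: Lq = ρ²/(2(1−ρ)) = 0.08975/(2·0.7004) = 0.06407

Final: 0.06407


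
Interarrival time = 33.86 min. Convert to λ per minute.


λ = 1/(interarrival time) in consistent units.
1 minute = 1 min, so λ = 1/33.86 = 0.02953 per minute

Final: 0.02953 /min


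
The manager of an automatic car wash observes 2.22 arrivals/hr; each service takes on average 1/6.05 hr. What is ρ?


ρ = λ/μ = 2.22/6.05 = 0.3669

Final: 0.3669


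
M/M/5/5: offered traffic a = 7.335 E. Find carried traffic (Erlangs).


B(5,7.335) = 0.443943 (Erlang-B)
Carried load = a(1 − B) = 7.335·(1 − 0.443943) = 7.335·0.556057 = 4.0787 E

Final: 4.0787 Erlangs


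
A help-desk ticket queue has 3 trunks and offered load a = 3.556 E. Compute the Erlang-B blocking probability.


B(c,a) = (a^c/c!) / Σ_{k=0}^{c} a^k/k!
a^3/3! = 7.494351
Σ terms (k=0..3): 1.00000 + 3.55600 + 6.32257 + 7.49435 = 18.372919
B = 7.494351/18.372919 = 0.407902

Final: 0.407902


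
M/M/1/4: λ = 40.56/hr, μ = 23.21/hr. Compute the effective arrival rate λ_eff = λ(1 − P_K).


ρ = 1.7475; P_K = (1−ρ)ρ^4/(1−ρ^5) = 0.455725
λ_eff = λ(1 − P_K) = 40.56·(1 − 0.455725) = 40.56·0.544275 = 22.0758 /hr

Final: 22.0758 /hr


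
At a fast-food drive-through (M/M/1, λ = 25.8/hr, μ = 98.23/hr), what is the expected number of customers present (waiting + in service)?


ρ = λ/μ = 25.8/98.23 = 0.2626
L = ρ/(1−ρ) = 0.2626/(1 − 0.2626) = 0.2626/0.7374 = 0.3562

Final: 0.3562


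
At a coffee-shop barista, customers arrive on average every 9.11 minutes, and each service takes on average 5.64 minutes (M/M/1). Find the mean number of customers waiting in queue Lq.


λ = 60/9.11 = 6.5862 /hr
μ = 60/5.64 = 10.6383 /hr
ρ = λ/μ = 6.5862/10.6383 = 0.6191
Lq = ρ²/(1−ρ) = 0.3833/0.3809 = 1.0063

Final: 1.0063


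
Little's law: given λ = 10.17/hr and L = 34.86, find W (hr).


W = L/λ = 34.86/10.17 = 3.4277 hr

Final: 3.4277 hr


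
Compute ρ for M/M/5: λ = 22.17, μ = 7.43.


ρ = λ/(cμ) = 22.17/(5·7.43) = 22.17/37.15 = 0.5968

Final: 0.5968


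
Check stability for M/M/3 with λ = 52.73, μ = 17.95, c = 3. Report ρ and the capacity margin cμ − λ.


Total capacity cμ = 3·17.95 = 53.85/hr
ρ = λ/(cμ) = 52.73/53.85 = 0.9792
Stable ⇔ ρ < 1: YES
Spare capacity = cμ − λ = 53.85 − 52.73 = 1.12/hr

Final: ρ = 0.9792; stable; margin = 1.12/hr


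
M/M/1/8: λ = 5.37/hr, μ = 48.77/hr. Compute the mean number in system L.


ρ = 5.37/48.77 = 0.1101
L = ρ[1 − (K+1)ρ^K + Kρ^(K+1)] / [(1−ρ)(1−ρ^(K+1))]
Numerator: 0.1101·(1 − 9·0.00000002161 + 8·0.000000002379) = 0.110109
Denominator: (0.8899)·(1.000000) = 0.889891
L = 0.110109/0.889891 = 0.1237

Final: 0.1237


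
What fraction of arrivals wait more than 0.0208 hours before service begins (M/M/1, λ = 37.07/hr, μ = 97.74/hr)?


ρ = 37.07/97.74 = 0.3793
P(Wq > t) = ρ·e^{−(μ−λ)t} = 0.3793·e^{−1.2619}
= 0.3793·0.283105 = 0.107374

Final: 0.107374


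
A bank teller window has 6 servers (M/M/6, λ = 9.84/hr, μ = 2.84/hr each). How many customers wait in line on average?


a = λ/μ = 3.4648; ρ = a/6 = 0.5775
P₀ = 0.030073
Lq = P₀·a^c·ρ / (c!·(1−ρ)²) = 0.030073·1730.05755·0.5775/(720·0.17854)
= 0.23373

Final: 0.23373


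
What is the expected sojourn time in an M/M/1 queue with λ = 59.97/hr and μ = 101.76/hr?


W = 1/(μ−λ) = 1/(101.76 − 59.97) = 1/41.79 = 0.02393 hr

Final: 0.02393 hr


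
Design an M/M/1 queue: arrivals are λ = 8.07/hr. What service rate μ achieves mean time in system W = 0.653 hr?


W = 1/(μ−λ) ⇒ μ − λ = 1/W = 1/0.653 = 1.5314
μ = λ + 1/W = 8.07 + 1.5314 = 9.6014 per hr

Final: 9.6014 /hr


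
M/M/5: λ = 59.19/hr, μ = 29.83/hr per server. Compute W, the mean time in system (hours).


a = 1.9842; ρ = 0.3968; P₀ = 0.136504
Lq = P₀·a^c·ρ/(c!(1−ρ)²) = 0.03817
Wq = Lq/λ = 0.03817/59.19 = 0.0006449 hr
W = Wq + 1/μ = 0.0006449 + 0.03352 = 0.03417 hr

Final: 0.03417 hr


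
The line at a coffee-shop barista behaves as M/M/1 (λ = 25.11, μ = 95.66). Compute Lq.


ρ = 25.11/95.66 = 0.2625
Lq = ρ²/(1−ρ) = 0.06890/0.7375 = 0.09343

Final: 0.09343


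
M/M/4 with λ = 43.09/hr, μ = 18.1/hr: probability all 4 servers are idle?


a = λ/μ = 43.09/18.1 = 2.3807; ρ = a/c = 0.5952
Σ_{k=0}^{3} a^k/k! (terms k=0..3) = 1.00000 + 2.38066 + 2.83378 + 2.24876 = 8.46320
Tail: a^4/(4!(1−ρ)) = 32.12119/(24·0.4048) = 3.30600
P₀ = 1/(8.46320 + 3.30600) = 1/11.76920 = 0.084968

Final: 0.084968


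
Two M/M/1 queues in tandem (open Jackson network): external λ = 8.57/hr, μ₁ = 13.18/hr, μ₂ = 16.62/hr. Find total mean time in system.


Each node sees arrival rate λ = 8.57/hr (tandem ⇒ throughput preserved).
W₁ = 1/(μ₁−λ) = 1/(13.18−8.57) = 0.21692 hr
W₂ = 1/(μ₂−λ) = 1/(16.62−8.57) = 0.12422 hr
W_total = W₁ + W₂ = 0.21692 + 0.12422 = 0.34114 hr

Final: 0.34114 hr


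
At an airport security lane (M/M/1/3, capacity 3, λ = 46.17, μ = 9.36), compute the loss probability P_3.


ρ = λ/μ = 46.17/9.36 = 4.9327
P_K = (1−ρ)ρ^K/(1−ρ^(K+1)) = (-3.9327·120.019573)/(1 − 592.019625)
= -472.000052/-591.019625 = 0.798620

Final: 0.798620


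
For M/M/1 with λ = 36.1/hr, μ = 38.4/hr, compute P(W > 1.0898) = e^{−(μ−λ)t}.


W ~ Exponential(μ−λ) for M/M/1.
μ − λ = 38.4 − 36.1 = 2.3000
P(W > t) = e^{−(μ−λ)t} = e^{−2.5065} = 0.081550

Final: 0.081550


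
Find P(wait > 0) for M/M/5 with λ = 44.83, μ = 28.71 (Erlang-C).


a = λ/μ = 1.5615; ρ = a/5 = 0.3123
P₀ = 0.209411 (from M/M/c formula)
C(c,a) = [a^c/(c!(1−ρ))]·P₀ = [9.28277/(120·0.6877)]·0.209411
= 0.11248·0.209411 = 0.023556

Final: 0.023556


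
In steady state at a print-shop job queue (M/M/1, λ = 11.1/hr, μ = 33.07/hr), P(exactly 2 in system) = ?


ρ = 11.1/33.07 = 0.3357
P_n = (1−ρ)·ρ^n = (1 − 0.3357)·0.3357^2 = 0.6643·0.112662 = 0.074847

Final: 0.074847


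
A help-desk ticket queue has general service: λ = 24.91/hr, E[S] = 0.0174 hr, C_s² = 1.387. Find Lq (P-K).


ρ = λ·E[S] = 24.91·0.0174 = 0.4334
Lq = ρ²(1+C_s²)/(2(1−ρ)) = 0.1879·(1+1.387)/(2·0.5666)
= 0.1879·2.3870/1.1331 = 0.39575

Final: 0.39575


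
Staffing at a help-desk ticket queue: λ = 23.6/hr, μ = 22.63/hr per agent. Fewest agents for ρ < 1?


Stability requires cμ > λ ⇔ c > λ/μ.
λ/μ = 23.6/22.63 = 1.0429
Minimum integer c = ⌊1.0429⌋ + 1 = 2
Check: 2·22.63 = 45.26 > 23.6, while 1·22.63 = 22.63 ≤ 23.6

Final: 2 servers


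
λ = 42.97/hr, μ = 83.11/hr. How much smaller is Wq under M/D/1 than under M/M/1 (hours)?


ρ = 42.97/83.11 = 0.5170
Wq(M/M/1) = ρ/(μ−λ) = 0.5170/40.14 = 0.01288 hr
Wq(M/D/1) = ρ/(2(μ−λ)) = 0.006440 hr
Savings = 0.01288 − 0.006440 = 0.006440 hr

Final: 0.006440 hr


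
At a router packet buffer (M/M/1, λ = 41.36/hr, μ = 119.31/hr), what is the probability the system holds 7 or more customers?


ρ = 41.36/119.31 = 0.3467
P(N ≥ n) = ρ^n = 0.3467^7 = 0.0006016

Final: 0.0006016


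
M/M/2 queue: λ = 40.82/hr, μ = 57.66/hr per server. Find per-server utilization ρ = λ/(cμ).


ρ = λ/(cμ) = 40.82/(2·57.66) = 40.82/115.32 = 0.3540

Final: 0.3540


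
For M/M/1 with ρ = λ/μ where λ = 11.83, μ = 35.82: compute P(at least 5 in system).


ρ = 11.83/35.82 = 0.3303
P(N ≥ n) = ρ^n = 0.3303^5 = 0.003929

Final: 0.003929


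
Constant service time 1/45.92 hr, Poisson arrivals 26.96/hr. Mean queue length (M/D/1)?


ρ = 26.96/45.92 = 0.5871
M/D/1: Lq = ρ²/(2(1−ρ)) = 0.3447/(2·0.4129) = 0.41742

Final: 0.41742


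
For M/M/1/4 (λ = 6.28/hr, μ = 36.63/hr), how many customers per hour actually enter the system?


ρ = 0.1714; P_K = (1−ρ)ρ^4/(1−ρ^5) = 0.0007159
λ_eff = λ(1 − P_K) = 6.28·(1 − 0.0007159) = 6.28·0.999284 = 6.2755 /hr

Final: 6.2755 /hr


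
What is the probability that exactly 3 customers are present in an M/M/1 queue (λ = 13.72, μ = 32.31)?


ρ = 13.72/32.31 = 0.4246
P_n = (1−ρ)·ρ^n = (1 − 0.4246)·0.4246^3 = 0.5754·0.076569 = 0.044055

Final: 0.044055


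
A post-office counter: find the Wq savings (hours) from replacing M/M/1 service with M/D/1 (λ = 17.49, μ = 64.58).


ρ = 17.49/64.58 = 0.2708
Wq(M/M/1) = ρ/(μ−λ) = 0.2708/47.09 = 0.005751 hr
Wq(M/D/1) = ρ/(2(μ−λ)) = 0.002876 hr
Savings = 0.005751 − 0.002876 = 0.002876 hr

Final: 0.002876 hr


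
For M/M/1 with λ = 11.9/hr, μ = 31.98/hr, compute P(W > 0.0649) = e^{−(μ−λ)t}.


W ~ Exponential(μ−λ) for M/M/1.
μ − λ = 31.98 − 11.9 = 20.0800
P(W > t) = e^{−(μ−λ)t} = e^{−1.3032} = 0.271663

Final: 0.271663


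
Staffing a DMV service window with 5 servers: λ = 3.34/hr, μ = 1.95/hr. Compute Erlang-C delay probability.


a = λ/μ = 1.7128; ρ = a/5 = 0.3426
P₀ = 0.179769 (from M/M/c formula)
C(c,a) = [a^c/(c!(1−ρ))]·P₀ = [14.74210/(120·0.6574)]·0.179769
= 0.18686·0.179769 = 0.033592

Final: 0.033592


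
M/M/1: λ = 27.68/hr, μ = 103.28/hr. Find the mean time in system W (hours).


W = 1/(μ−λ) = 1/(103.28 − 27.68) = 1/75.60 = 0.01323 hr

Final: 0.01323 hr


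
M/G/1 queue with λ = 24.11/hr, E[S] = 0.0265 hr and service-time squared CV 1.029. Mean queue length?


ρ = λ·E[S] = 24.11·0.0265 = 0.6389
Lq = ρ²(1+C_s²)/(2(1−ρ)) = 0.4082·(1+1.029)/(2·0.3611)
= 0.4082·2.0290/0.7222 = 1.14691

Final: 1.14691


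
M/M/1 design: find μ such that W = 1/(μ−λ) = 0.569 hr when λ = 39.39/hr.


W = 1/(μ−λ) ⇒ μ − λ = 1/W = 1/0.569 = 1.7575
μ = λ + 1/W = 39.39 + 1.7575 = 41.1475 per hr

Final: 41.1475 /hr


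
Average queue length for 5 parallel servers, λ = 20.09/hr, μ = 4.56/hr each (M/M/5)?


a = λ/μ = 4.4057; ρ = a/5 = 0.8811
P₀ = 0.006194
Lq = P₀·a^c·ρ / (c!·(1−ρ)²) = 0.006194·1659.87533·0.8811/(120·0.01413)
= 5.34402

Final: 5.34402


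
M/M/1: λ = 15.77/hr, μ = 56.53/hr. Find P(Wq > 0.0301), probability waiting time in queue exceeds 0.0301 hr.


ρ = 15.77/56.53 = 0.2790
P(Wq > t) = ρ·e^{−(μ−λ)t} = 0.2790·e^{−1.2269}
= 0.2790·0.293207 = 0.081795

Final: 0.081795


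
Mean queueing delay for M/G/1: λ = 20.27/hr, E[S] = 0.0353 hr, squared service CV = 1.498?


ρ = λ·E[S] = 20.27·0.0353 = 0.7155
E[S²] = E[S]²(1+C_s²) = 0.0353²·(1+1.498) = 0.003113
Wq = λ·E[S²]/(2(1−ρ)) = 20.27·0.003113/(2·0.2845) = 0.11090 hr

Final: 0.11090 hr


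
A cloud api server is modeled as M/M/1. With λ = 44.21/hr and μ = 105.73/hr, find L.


ρ = λ/μ = 44.21/105.73 = 0.4181
L = ρ/(1−ρ) = 0.4181/(1 − 0.4181) = 0.4181/0.5819 = 0.7186

Final: 0.7186


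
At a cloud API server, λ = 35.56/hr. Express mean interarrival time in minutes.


Mean interarrival time = 1/λ = 1/35.56 hour = 0.02812 hour
In minutes: 0.02812 × 60 = 1.6873 min

Final: 1.6873 min


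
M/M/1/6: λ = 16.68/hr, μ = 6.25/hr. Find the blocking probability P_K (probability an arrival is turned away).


ρ = λ/μ = 16.68/6.25 = 2.6688
P_K = (1−ρ)ρ^K/(1−ρ^(K+1)) = (-1.6688·361.323471)/(1 − 964.300080)
= -602.976609/-963.300080 = 0.625949

Final: 0.625949


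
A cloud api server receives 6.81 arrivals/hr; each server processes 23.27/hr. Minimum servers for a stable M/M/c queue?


Stability requires cμ > λ ⇔ c > λ/μ.
λ/μ = 6.81/23.27 = 0.2927
Minimum integer c = ⌊0.2927⌋ + 1 = 1
Check: 1·23.27 = 23.27 > 6.81, while 0·23.27 = 0.00 ≤ 6.81

Final: 1 servers


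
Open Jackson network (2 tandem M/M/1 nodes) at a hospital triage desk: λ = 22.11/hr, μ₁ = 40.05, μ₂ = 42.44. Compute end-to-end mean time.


Each node sees arrival rate λ = 22.11/hr (tandem ⇒ throughput preserved).
W₁ = 1/(μ₁−λ) = 1/(40.05−22.11) = 0.05574 hr
W₂ = 1/(μ₂−λ) = 1/(42.44−22.11) = 0.04919 hr
W_total = W₁ + W₂ = 0.05574 + 0.04919 = 0.10493 hr

Final: 0.10493 hr


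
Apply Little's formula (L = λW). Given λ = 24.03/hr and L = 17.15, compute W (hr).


W = L/λ = 17.15/24.03 = 0.7137 hr

Final: 0.7137 hr


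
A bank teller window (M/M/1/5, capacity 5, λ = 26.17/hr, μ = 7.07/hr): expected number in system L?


ρ = 26.17/7.07 = 3.7016
L = ρ[1 − (K+1)ρ^K + Kρ^(K+1)] / [(1−ρ)(1−ρ^(K+1))]
Numerator: 3.7016·(1 − 6·694.898772 + 5·2572.206628) = 32176.294506
Denominator: (-2.7016)·(-2571.206628) = 6946.258360
L = 32176.294506/6946.258360 = 4.6322

Final: 4.6322


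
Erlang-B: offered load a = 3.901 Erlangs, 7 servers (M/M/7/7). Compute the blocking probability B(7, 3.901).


B(c,a) = (a^c/c!) / Σ_{k=0}^{c} a^k/k!
a^7/7! = 2.727728
Σ terms (k=0..7): 1.00000 + 3.90100 + 7.60890 + 9.89411 + 9.64923 + 7.52833 + 4.89467 + 2.72773 = 47.203959
B = 2.727728/47.203959 = 0.057786

Final: 0.057786


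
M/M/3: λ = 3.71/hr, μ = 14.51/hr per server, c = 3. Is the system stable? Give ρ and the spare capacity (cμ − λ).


Total capacity cμ = 3·14.51 = 43.53/hr
ρ = λ/(cμ) = 3.71/43.53 = 0.08523
Stable ⇔ ρ < 1: YES
Spare capacity = cμ − λ = 43.53 − 3.71 = 39.82/hr

Final: ρ = 0.08523; stable; margin = 39.82/hr


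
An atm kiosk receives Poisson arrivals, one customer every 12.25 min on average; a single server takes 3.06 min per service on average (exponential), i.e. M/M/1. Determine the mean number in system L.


λ = 60/12.25 = 4.8980 /hr
μ = 60/3.06 = 19.6078 /hr
ρ = λ/μ = 4.8980/19.6078 = 0.2498
L = ρ/(1−ρ) = 0.2498/0.7502 = 0.3330

Final: 0.3330


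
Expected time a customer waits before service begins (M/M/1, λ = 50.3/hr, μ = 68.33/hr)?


ρ = 50.3/68.33 = 0.7361
Wq = ρ/(μ−λ) = 0.7361/(68.33 − 50.3) = 0.7361/18.03 = 0.04083 hr

Final: 0.04083 hr


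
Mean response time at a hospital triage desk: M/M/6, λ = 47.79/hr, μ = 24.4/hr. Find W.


a = 1.9586; ρ = 0.3264; P₀ = 0.140871
Lq = P₀·a^c·ρ/(c!(1−ρ)²) = 0.007947
Wq = Lq/λ = 0.007947/47.79 = 0.0001663 hr
W = Wq + 1/μ = 0.0001663 + 0.04098 = 0.04115 hr

Final: 0.04115 hr


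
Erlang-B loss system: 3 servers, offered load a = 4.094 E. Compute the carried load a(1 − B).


B(3,4.094) = 0.459095 (Erlang-B)
Carried load = a(1 − B) = 4.094·(1 − 0.459095) = 4.094·0.540905 = 2.2145 E

Final: 2.2145 Erlangs


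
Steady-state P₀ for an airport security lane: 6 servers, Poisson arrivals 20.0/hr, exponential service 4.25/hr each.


a = λ/μ = 20.0/4.25 = 4.7059; ρ = a/c = 0.7843
Σ_{k=0}^{5} a^k/k! (terms k=0..5) = 1.00000 + 4.70588 + 11.07266 + 17.36889 + 20.43398 + 19.23198 = 73.81340
Tail: a^6/(6!(1−ρ)) = 10860.41432/(720·0.2157) = 69.93449
P₀ = 1/(73.81340 + 69.93449) = 1/143.74788 = 0.006957

Final: 0.006957


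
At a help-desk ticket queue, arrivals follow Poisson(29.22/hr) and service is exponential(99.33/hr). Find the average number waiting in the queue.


ρ = 29.22/99.33 = 0.2942
Lq = ρ²/(1−ρ) = 0.08654/0.7058 = 0.1226

Final: 0.1226


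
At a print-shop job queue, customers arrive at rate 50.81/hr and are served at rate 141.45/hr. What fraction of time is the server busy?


ρ = λ/μ = 50.81/141.45 = 0.3592

Final: 0.3592


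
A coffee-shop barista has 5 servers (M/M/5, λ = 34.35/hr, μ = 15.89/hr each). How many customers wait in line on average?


a = λ/μ = 2.1617; ρ = a/5 = 0.4323
P₀ = 0.113832
Lq = P₀·a^c·ρ / (c!·(1−ρ)²) = 0.113832·47.20785·0.4323/(120·0.32223)
= 0.06008

Final: 0.06008


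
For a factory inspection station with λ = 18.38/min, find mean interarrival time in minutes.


Mean interarrival time = 1/λ = 1/18.38 minute = 0.05441 minute
In minutes: 0.05441 × 1 = 0.05441 min

Final: 0.05441 min


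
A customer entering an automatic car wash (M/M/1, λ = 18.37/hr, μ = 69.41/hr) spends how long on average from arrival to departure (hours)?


W = 1/(μ−λ) = 1/(69.41 − 18.37) = 1/51.04 = 0.01959 hr

Final: 0.01959 hr


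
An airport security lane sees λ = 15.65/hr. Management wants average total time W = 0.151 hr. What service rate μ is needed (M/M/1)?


W = 1/(μ−λ) ⇒ μ − λ = 1/W = 1/0.151 = 6.6225
μ = λ + 1/W = 15.65 + 6.6225 = 22.2725 per hr

Final: 22.2725 /hr


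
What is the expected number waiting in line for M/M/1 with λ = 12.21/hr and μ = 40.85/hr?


ρ = 12.21/40.85 = 0.2989
Lq = ρ²/(1−ρ) = 0.08934/0.7011 = 0.1274

Final: 0.1274


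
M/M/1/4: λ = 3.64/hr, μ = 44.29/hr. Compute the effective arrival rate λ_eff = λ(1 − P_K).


ρ = 0.08219; P_K = (1−ρ)ρ^4/(1−ρ^5) = 0.00004187
λ_eff = λ(1 − P_K) = 3.64·(1 − 0.00004187) = 3.64·0.999958 = 3.6398 /hr

Final: 3.6398 /hr


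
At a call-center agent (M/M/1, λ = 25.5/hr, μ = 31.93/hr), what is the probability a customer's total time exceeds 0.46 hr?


W ~ Exponential(μ−λ) for M/M/1.
μ − λ = 31.93 − 25.5 = 6.4300
P(W > t) = e^{−(μ−λ)t} = e^{−2.9578} = 0.051933

Final: 0.051933


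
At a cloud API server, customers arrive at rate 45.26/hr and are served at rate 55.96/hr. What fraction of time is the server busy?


ρ = λ/μ = 45.26/55.96 = 0.8088

Final: 0.8088


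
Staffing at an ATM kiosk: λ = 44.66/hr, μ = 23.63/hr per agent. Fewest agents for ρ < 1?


Stability requires cμ > λ ⇔ c > λ/μ.
λ/μ = 44.66/23.63 = 1.8900
Minimum integer c = ⌊1.8900⌋ + 1 = 2
Check: 2·23.63 = 47.26 > 44.66, while 1·23.63 = 23.63 ≤ 44.66

Final: 2 servers


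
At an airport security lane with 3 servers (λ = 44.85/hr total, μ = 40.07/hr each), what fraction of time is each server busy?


ρ = λ/(cμ) = 44.85/(3·40.07) = 44.85/120.21 = 0.3731

Final: 0.3731


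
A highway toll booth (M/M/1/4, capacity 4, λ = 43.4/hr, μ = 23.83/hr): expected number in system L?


ρ = 43.4/23.83 = 1.8212
L = ρ[1 − (K+1)ρ^K + Kρ^(K+1)] / [(1−ρ)(1−ρ^(K+1))]
Numerator: 1.8212·(1 − 5·11.001775 + 4·20.036803) = 47.604026
Denominator: (-0.8212)·(-19.036803) = 15.633665
L = 47.604026/15.633665 = 3.0450

Final: 3.0450


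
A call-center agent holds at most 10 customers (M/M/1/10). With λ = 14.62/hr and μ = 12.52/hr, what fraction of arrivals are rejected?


ρ = λ/μ = 14.62/12.52 = 1.1677
P_K = (1−ρ)ρ^K/(1−ρ^(K+1)) = (-0.1677·4.714444)/(1 − 5.505205)
= -0.790761/-4.505205 = 0.175522

Final: 0.175522


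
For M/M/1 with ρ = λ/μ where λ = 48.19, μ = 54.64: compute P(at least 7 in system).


ρ = 48.19/54.64 = 0.8820
P(N ≥ n) = ρ^n = 0.8820^7 = 0.415072

Final: 0.415072


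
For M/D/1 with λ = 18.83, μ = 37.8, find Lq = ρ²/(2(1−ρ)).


ρ = 18.83/37.8 = 0.4981
M/D/1: Lq = ρ²/(2(1−ρ)) = 0.2482/(2·0.5019) = 0.24724

Final: 0.24724


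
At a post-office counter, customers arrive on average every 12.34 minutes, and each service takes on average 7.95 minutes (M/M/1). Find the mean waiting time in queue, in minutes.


λ = 60/12.34 = 4.8622 /hr
μ = 60/7.95 = 7.5472 /hr
ρ = λ/μ = 4.8622/7.5472 = 0.6442
Wq = ρ/(μ−λ) = 0.6442/(7.5472−4.8622) = 0.23995 hr
In minutes: 0.23995·60 = 14.397 min

Final: 14.397 min


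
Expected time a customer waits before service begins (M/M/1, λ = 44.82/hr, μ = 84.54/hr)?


ρ = 44.82/84.54 = 0.5302
Wq = ρ/(μ−λ) = 0.5302/(84.54 − 44.82) = 0.5302/39.72 = 0.01335 hr

Final: 0.01335 hr


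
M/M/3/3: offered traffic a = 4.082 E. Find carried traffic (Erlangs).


B(3,4.082) = 0.458037 (Erlang-B)
Carried load = a(1 − B) = 4.082·(1 − 0.458037) = 4.082·0.541963 = 2.2123 E

Final: 2.2123 Erlangs


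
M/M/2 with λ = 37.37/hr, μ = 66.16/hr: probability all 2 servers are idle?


a = λ/μ = 37.37/66.16 = 0.5648; ρ = a/c = 0.2824
Σ_{k=0}^{1} a^k/k! (terms k=0..1) = 1.00000 + 0.56484 = 1.56484
Tail: a^2/(2!(1−ρ)) = 0.31905/(2·0.7176) = 0.22231
P₀ = 1/(1.56484 + 0.22231) = 1/1.78715 = 0.559550

Final: 0.559550


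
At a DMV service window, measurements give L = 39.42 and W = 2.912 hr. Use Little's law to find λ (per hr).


λ = L/W = 39.42/2.912 = 13.5371 /hr

Final: 13.5371 /hr


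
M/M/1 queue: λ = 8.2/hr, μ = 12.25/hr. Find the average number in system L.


ρ = λ/μ = 8.2/12.25 = 0.6694
L = ρ/(1−ρ) = 0.6694/(1 − 0.6694) = 0.6694/0.3306 = 2.0247

Final: 2.0247


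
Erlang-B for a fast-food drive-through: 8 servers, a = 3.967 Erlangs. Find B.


B(c,a) = (a^c/c!) / Σ_{k=0}^{c} a^k/k!
a^8/8! = 1.521168
Σ terms (k=0..8): 1.00000 + 3.96700 + 7.86854 + 10.40484 + 10.31900 + 8.18709 + 5.41303 + 3.06764 + 1.52117 = 51.748320
B = 1.521168/51.748320 = 0.029395

Final: 0.029395


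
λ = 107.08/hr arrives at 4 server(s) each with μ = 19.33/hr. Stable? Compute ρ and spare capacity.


Total capacity cμ = 4·19.33 = 77.32/hr
ρ = λ/(cμ) = 107.08/77.32 = 1.3849
Stable ⇔ ρ < 1: NO
Spare capacity = cμ − λ = 77.32 − 107.08 = -29.76/hr

Final: ρ = 1.3849; unstable; margin = -29.76/hr


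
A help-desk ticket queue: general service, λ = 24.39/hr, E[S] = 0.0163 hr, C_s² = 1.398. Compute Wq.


ρ = λ·E[S] = 24.39·0.0163 = 0.3976
E[S²] = E[S]²(1+C_s²) = 0.0163²·(1+1.398) = 0.0006371
Wq = λ·E[S²]/(2(1−ρ)) = 24.39·0.0006371/(2·0.6024) = 0.01290 hr

Final: 0.01290 hr


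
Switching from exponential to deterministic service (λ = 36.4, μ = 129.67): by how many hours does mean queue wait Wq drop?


ρ = 36.4/129.67 = 0.2807
Wq(M/M/1) = ρ/(μ−λ) = 0.2807/93.27 = 0.003010 hr
Wq(M/D/1) = ρ/(2(μ−λ)) = 0.001505 hr
Savings = 0.003010 − 0.001505 = 0.001505 hr

Final: 0.001505 hr


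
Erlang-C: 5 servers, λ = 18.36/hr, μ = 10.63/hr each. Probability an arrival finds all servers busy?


a = λ/μ = 1.7272; ρ = a/5 = 0.3454
P₀ = 0.177179 (from M/M/c formula)
C(c,a) = [a^c/(c!(1−ρ))]·P₀ = [15.37082/(120·0.6546)]·0.177179
= 0.19569·0.177179 = 0.034672

Final: 0.034672


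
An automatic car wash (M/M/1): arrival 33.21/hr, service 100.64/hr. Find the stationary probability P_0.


ρ = 33.21/100.64 = 0.3300
P_n = (1−ρ)·ρ^n = (1 − 0.3300)·0.3300^0 = 0.6700·1.000000 = 0.670012

Final: 0.670012


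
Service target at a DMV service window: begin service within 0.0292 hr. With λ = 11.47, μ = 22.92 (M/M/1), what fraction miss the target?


ρ = 11.47/22.92 = 0.5004
P(Wq > t) = ρ·e^{−(μ−λ)t} = 0.5004·e^{−0.3343}
= 0.5004·0.715810 = 0.358217

Final: 0.358217


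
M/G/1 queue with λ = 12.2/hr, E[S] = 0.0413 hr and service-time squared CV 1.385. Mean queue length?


ρ = λ·E[S] = 12.2·0.0413 = 0.5039
Lq = ρ²(1+C_s²)/(2(1−ρ)) = 0.2539·(1+1.385)/(2·0.4961)
= 0.2539·2.3850/0.9923 = 0.61020

Final: 0.61020


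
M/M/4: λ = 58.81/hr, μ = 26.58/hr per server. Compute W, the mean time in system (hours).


a = 2.2126; ρ = 0.5531; P₀ = 0.103091
Lq = P₀·a^c·ρ/(c!(1−ρ)²) = 0.28516
Wq = Lq/λ = 0.28516/58.81 = 0.004849 hr
W = Wq + 1/μ = 0.004849 + 0.03762 = 0.04247 hr

Final: 0.04247 hr


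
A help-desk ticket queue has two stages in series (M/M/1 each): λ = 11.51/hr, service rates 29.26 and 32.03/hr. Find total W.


Each node sees arrival rate λ = 11.51/hr (tandem ⇒ throughput preserved).
W₁ = 1/(μ₁−λ) = 1/(29.26−11.51) = 0.05634 hr
W₂ = 1/(μ₂−λ) = 1/(32.03−11.51) = 0.04873 hr
W_total = W₁ + W₂ = 0.05634 + 0.04873 = 0.10507 hr

Final: 0.10507 hr


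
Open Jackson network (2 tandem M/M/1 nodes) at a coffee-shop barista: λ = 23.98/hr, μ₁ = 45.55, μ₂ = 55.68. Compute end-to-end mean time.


Each node sees arrival rate λ = 23.98/hr (tandem ⇒ throughput preserved).
W₁ = 1/(μ₁−λ) = 1/(45.55−23.98) = 0.04636 hr
W₂ = 1/(μ₂−λ) = 1/(55.68−23.98) = 0.03155 hr
W_total = W₁ + W₂ = 0.04636 + 0.03155 = 0.07791 hr

Final: 0.07791 hr


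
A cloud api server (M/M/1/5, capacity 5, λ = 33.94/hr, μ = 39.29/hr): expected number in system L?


ρ = 33.94/39.29 = 0.8638
L = ρ[1 − (K+1)ρ^K + Kρ^(K+1)] / [(1−ρ)(1−ρ^(K+1))]
Numerator: 0.8638·(1 − 6·0.481004 + 5·0.415507) = 0.165434
Denominator: (0.1362)·(0.584493) = 0.079589
L = 0.165434/0.079589 = 2.0786

Final: 2.0786


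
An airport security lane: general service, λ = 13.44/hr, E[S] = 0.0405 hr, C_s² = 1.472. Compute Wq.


ρ = λ·E[S] = 13.44·0.0405 = 0.5443
E[S²] = E[S]²(1+C_s²) = 0.0405²·(1+1.472) = 0.004055
Wq = λ·E[S²]/(2(1−ρ)) = 13.44·0.004055/(2·0.4557) = 0.05980 hr

Final: 0.05980 hr


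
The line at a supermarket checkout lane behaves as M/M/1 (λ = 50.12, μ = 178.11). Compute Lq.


ρ = 50.12/178.11 = 0.2814
Lq = ρ²/(1−ρ) = 0.07919/0.7186 = 0.1102

Final: 0.1102


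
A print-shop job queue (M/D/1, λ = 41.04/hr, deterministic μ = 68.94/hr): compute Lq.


ρ = 41.04/68.94 = 0.5953
M/D/1: Lq = ρ²/(2(1−ρ)) = 0.3544/(2·0.4047) = 0.43783

Final: 0.43783


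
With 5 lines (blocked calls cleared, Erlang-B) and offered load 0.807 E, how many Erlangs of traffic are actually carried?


B(5,0.807) = 0.001273 (Erlang-B)
Carried load = a(1 − B) = 0.807·(1 − 0.001273) = 0.807·0.998727 = 0.8060 E

Final: 0.8060 Erlangs


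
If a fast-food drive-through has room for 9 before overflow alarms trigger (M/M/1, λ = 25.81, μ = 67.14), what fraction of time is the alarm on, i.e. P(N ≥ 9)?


ρ = 25.81/67.14 = 0.3844
P(N ≥ n) = ρ^n = 0.3844^9 = 0.0001833

Final: 0.0001833


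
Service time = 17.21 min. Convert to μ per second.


μ = 1/(service time) in consistent units.
1 second = 0.0166667 min, so μ = 0.0166667/17.21 = 0.0009684 per second

Final: 0.0009684 /sec


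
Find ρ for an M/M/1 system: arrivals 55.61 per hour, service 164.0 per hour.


ρ = λ/μ = 55.61/164.0 = 0.3391

Final: 0.3391


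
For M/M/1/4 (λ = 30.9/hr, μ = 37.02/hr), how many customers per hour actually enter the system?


ρ = 0.8347; P_K = (1−ρ)ρ^4/(1−ρ^5) = 0.134894
λ_eff = λ(1 − P_K) = 30.9·(1 − 0.134894) = 30.9·0.865106 = 26.7318 /hr

Final: 26.7318 /hr


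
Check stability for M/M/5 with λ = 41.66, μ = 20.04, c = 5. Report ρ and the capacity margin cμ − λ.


Total capacity cμ = 5·20.04 = 100.20/hr
ρ = λ/(cμ) = 41.66/100.20 = 0.4158
Stable ⇔ ρ < 1: YES
Spare capacity = cμ − λ = 100.20 − 41.66 = 58.54/hr

Final: ρ = 0.4158; stable; margin = 58.54/hr


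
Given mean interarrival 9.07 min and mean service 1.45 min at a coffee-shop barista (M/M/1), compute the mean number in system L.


λ = 60/9.07 = 6.6152 /hr
μ = 60/1.45 = 41.3793 /hr
ρ = λ/μ = 6.6152/41.3793 = 0.1599
L = ρ/(1−ρ) = 0.1599/0.8401 = 0.1903

Final: 0.1903


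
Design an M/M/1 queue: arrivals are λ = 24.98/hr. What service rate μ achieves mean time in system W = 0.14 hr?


W = 1/(μ−λ) ⇒ μ − λ = 1/W = 1/0.14 = 7.1429
μ = λ + 1/W = 24.98 + 7.1429 = 32.1229 per hr

Final: 32.1229 /hr


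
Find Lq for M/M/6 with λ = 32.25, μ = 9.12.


a = λ/μ = 3.5362; ρ = a/6 = 0.5894
P₀ = 0.027859
Lq = P₀·a^c·ρ / (c!·(1−ρ)²) = 0.027859·1955.28147·0.5894/(720·0.16862)
= 0.26443

Final: 0.26443


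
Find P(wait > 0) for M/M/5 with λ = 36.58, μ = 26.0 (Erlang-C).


a = λ/μ = 1.4069; ρ = a/5 = 0.2814
P₀ = 0.244620 (from M/M/c formula)
C(c,a) = [a^c/(c!(1−ρ))]·P₀ = [5.51254/(120·0.7186)]·0.244620
= 0.06393·0.244620 = 0.015637

Final: 0.015637


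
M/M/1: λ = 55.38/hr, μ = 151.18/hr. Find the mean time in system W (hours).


W = 1/(μ−λ) = 1/(151.18 − 55.38) = 1/95.80 = 0.01044 hr

Final: 0.01044 hr


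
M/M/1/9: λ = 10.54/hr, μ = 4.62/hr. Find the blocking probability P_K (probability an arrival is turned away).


ρ = λ/μ = 10.54/4.62 = 2.2814
P_K = (1−ρ)ρ^K/(1−ρ^(K+1)) = (-1.2814·1674.124368)/(1 − 3819.322692)
= -2145.198324/-3818.322692 = 0.561817

Final: 0.561817


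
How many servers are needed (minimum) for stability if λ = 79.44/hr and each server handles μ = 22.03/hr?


Stability requires cμ > λ ⇔ c > λ/μ.
λ/μ = 79.44/22.03 = 3.6060
Minimum integer c = ⌊3.6060⌋ + 1 = 4
Check: 4·22.03 = 88.12 > 79.44, while 3·22.03 = 66.09 ≤ 79.44

Final: 4 servers


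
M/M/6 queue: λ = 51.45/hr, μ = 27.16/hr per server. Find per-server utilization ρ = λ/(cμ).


ρ = λ/(cμ) = 51.45/(6·27.16) = 51.45/162.96 = 0.3157

Final: 0.3157


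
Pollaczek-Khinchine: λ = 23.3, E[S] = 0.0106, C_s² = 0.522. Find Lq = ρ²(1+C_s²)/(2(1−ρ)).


ρ = λ·E[S] = 23.3·0.0106 = 0.2470
Lq = ρ²(1+C_s²)/(2(1−ρ)) = 0.06100·(1+0.522)/(2·0.7530)
= 0.06100·1.5220/1.5060 = 0.06165

Final: 0.06165


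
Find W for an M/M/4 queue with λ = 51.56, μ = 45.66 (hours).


a = 1.1292; ρ = 0.2823; P₀ = 0.322460
Lq = P₀·a^c·ρ/(c!(1−ρ)²) = 0.01197
Wq = Lq/λ = 0.01197/51.56 = 0.0002322 hr
W = Wq + 1/μ = 0.0002322 + 0.02190 = 0.02213 hr

Final: 0.02213 hr


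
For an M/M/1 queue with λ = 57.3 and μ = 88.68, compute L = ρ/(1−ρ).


ρ = λ/μ = 57.3/88.68 = 0.6461
L = ρ/(1−ρ) = 0.6461/(1 − 0.6461) = 0.6461/0.3539 = 1.8260

Final: 1.8260


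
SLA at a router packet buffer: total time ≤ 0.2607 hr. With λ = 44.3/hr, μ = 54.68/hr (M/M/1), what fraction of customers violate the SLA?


W ~ Exponential(μ−λ) for M/M/1.
μ − λ = 54.68 − 44.3 = 10.3800
P(W > t) = e^{−(μ−λ)t} = e^{−2.7061} = 0.066799

Final: 0.066799


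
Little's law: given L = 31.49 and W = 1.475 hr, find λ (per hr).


λ = L/W = 31.49/1.475 = 21.3492 /hr

Final: 21.3492 /hr


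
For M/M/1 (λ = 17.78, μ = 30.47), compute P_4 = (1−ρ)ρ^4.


ρ = 17.78/30.47 = 0.5835
P_n = (1−ρ)·ρ^n = (1 − 0.5835)·0.5835^4 = 0.4165·0.115941 = 0.048287

Final: 0.048287


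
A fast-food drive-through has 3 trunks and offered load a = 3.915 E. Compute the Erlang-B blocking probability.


B(c,a) = (a^c/c!) / Σ_{k=0}^{c} a^k/k!
a^3/3! = 10.001014
Σ terms (k=0..3): 1.00000 + 3.91500 + 7.66361 + 10.00101 = 22.579627
B = 10.001014/22.579627 = 0.442922

Final: 0.442922


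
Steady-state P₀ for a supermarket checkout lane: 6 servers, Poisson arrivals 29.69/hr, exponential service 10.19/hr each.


a = λ/μ = 29.69/10.19 = 2.9136; ρ = a/c = 0.4856
Σ_{k=0}^{5} a^k/k! (terms k=0..5) = 1.00000 + 2.91364 + 4.24465 + 4.12246 + 3.00284 + 1.74984 = 17.03344
Tail: a^6/(6!(1−ρ)) = 611.80931/(720·0.5144) = 1.65192
P₀ = 1/(17.03344 + 1.65192) = 1/18.68536 = 0.053518

Final: 0.053518


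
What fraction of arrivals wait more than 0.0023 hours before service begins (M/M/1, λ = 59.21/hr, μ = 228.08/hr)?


ρ = 59.21/228.08 = 0.2596
P(Wq > t) = ρ·e^{−(μ−λ)t} = 0.2596·e^{−0.3884}
= 0.2596·0.678140 = 0.176047

Final: 0.176047


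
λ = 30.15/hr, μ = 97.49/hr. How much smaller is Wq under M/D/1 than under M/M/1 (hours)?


ρ = 30.15/97.49 = 0.3093
Wq(M/M/1) = ρ/(μ−λ) = 0.3093/67.34 = 0.004593 hr
Wq(M/D/1) = ρ/(2(μ−λ)) = 0.002296 hr
Savings = 0.004593 − 0.002296 = 0.002296 hr

Final: 0.002296 hr


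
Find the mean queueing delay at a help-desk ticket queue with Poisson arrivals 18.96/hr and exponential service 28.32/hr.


ρ = 18.96/28.32 = 0.6695
Wq = ρ/(μ−λ) = 0.6695/(28.32 − 18.96) = 0.6695/9.36 = 0.07153 hr

Final: 0.07153 hr


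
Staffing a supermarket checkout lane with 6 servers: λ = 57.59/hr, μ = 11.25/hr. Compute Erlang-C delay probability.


a = λ/μ = 5.1191; ρ = a/6 = 0.8532
P₀ = 0.003707 (from M/M/c formula)
C(c,a) = [a^c/(c!(1−ρ))]·P₀ = [17995.64165/(720·0.1468)]·0.003707
= 170.24131·0.003707 = 0.631157

Final: 0.631157


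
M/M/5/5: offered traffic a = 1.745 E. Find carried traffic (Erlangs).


B(5,1.745) = 0.023762 (Erlang-B)
Carried load = a(1 − B) = 1.745·(1 − 0.023762) = 1.745·0.976238 = 1.7035 E

Final: 1.7035 Erlangs


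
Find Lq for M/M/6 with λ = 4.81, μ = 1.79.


a = λ/μ = 2.6872; ρ = a/6 = 0.4479
P₀ = 0.067483
Lq = P₀·a^c·ρ / (c!·(1−ρ)²) = 0.067483·376.48898·0.4479/(720·0.30486)
= 0.05184

Final: 0.05184


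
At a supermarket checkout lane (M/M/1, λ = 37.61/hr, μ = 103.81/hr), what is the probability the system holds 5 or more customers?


ρ = 37.61/103.81 = 0.3623
P(N ≥ n) = ρ^n = 0.3623^5 = 0.006242

Final: 0.006242


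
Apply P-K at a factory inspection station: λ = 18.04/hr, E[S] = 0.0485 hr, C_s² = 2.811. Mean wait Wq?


ρ = λ·E[S] = 18.04·0.0485 = 0.8749
E[S²] = E[S]²(1+C_s²) = 0.0485²·(1+2.811) = 0.008964
Wq = λ·E[S²]/(2(1−ρ)) = 18.04·0.008964/(2·0.1251) = 0.64656 hr

Final: 0.64656 hr


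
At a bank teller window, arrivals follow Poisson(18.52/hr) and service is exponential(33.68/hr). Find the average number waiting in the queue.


ρ = 18.52/33.68 = 0.5499
Lq = ρ²/(1−ρ) = 0.3024/0.4501 = 0.6718

Final: 0.6718


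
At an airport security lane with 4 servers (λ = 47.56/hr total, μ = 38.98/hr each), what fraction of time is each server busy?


ρ = λ/(cμ) = 47.56/(4·38.98) = 47.56/155.92 = 0.3050

Final: 0.3050


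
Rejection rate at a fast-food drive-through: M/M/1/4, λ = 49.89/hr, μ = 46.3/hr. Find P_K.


ρ = λ/μ = 49.89/46.3 = 1.0775
P_K = (1−ρ)ρ^K/(1−ρ^(K+1)) = (-0.07754·1.348125)/(1 − 1.452655)
= -0.104531/-0.452655 = 0.230928

Final: 0.230928


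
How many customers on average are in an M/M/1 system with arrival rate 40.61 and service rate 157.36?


ρ = λ/μ = 40.61/157.36 = 0.2581
L = ρ/(1−ρ) = 0.2581/(1 − 0.2581) = 0.2581/0.7419 = 0.3478

Final: 0.3478


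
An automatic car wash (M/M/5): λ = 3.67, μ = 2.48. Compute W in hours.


a = 1.4798; ρ = 0.2960; P₀ = 0.227337
Lq = P₀·a^c·ρ/(c!(1−ρ)²) = 0.008028
Wq = Lq/λ = 0.008028/3.67 = 0.002188 hr
W = Wq + 1/μ = 0.002188 + 0.40323 = 0.40541 hr

Final: 0.40541 hr


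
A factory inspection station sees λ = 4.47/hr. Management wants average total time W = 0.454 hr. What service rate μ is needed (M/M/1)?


W = 1/(μ−λ) ⇒ μ − λ = 1/W = 1/0.454 = 2.2026
μ = λ + 1/W = 4.47 + 2.2026 = 6.6726 per hr

Final: 6.6726 /hr


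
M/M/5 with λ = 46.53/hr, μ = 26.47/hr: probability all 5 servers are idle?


a = λ/μ = 46.53/26.47 = 1.7578; ρ = a/c = 0.3516
Σ_{k=0}^{4} a^k/k! (terms k=0..4) = 1.00000 + 1.75784 + 1.54500 + 0.90529 + 0.39784 = 5.60596
Tail: a^5/(5!(1−ρ)) = 16.78400/(120·0.6484) = 0.21570
P₀ = 1/(5.60596 + 0.21570) = 1/5.82166 = 0.171772

Final: 0.171772


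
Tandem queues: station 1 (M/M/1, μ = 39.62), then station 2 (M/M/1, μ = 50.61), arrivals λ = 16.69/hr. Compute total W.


Each node sees arrival rate λ = 16.69/hr (tandem ⇒ throughput preserved).
W₁ = 1/(μ₁−λ) = 1/(39.62−16.69) = 0.04361 hr
W₂ = 1/(μ₂−λ) = 1/(50.61−16.69) = 0.02948 hr
W_total = W₁ + W₂ = 0.04361 + 0.02948 = 0.07309 hr

Final: 0.07309 hr


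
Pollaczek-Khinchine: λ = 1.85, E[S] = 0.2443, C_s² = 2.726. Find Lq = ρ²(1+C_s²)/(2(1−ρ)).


ρ = λ·E[S] = 1.85·0.2443 = 0.4520
Lq = ρ²(1+C_s²)/(2(1−ρ)) = 0.2043·(1+2.726)/(2·0.5480)
= 0.2043·3.7260/1.0961 = 0.69436

Final: 0.69436


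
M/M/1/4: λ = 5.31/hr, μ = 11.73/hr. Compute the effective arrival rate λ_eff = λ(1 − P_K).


ρ = 0.4527; P_K = (1−ρ)ρ^4/(1−ρ^5) = 0.023429
λ_eff = λ(1 − P_K) = 5.31·(1 − 0.023429) = 5.31·0.976571 = 5.1856 /hr

Final: 5.1856 /hr


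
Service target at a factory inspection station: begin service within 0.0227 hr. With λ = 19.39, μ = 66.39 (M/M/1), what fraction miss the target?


ρ = 19.39/66.39 = 0.2921
P(Wq > t) = ρ·e^{−(μ−λ)t} = 0.2921·e^{−1.0669}
= 0.2921·0.344073 = 0.100491

Final: 0.100491


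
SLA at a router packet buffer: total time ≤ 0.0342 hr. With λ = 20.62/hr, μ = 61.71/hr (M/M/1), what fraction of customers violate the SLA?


W ~ Exponential(μ−λ) for M/M/1.
μ − λ = 61.71 − 20.62 = 41.0900
P(W > t) = e^{−(μ−λ)t} = e^{−1.4053} = 0.245299

Final: 0.245299


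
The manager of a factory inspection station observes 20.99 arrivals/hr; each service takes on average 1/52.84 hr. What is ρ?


ρ = λ/μ = 20.99/52.84 = 0.3972

Final: 0.3972


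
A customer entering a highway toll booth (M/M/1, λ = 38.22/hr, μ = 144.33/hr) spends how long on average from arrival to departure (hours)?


W = 1/(μ−λ) = 1/(144.33 − 38.22) = 1/106.11 = 0.009424 hr

Final: 0.009424 hr


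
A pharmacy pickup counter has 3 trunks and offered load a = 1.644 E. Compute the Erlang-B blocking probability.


B(c,a) = (a^c/c!) / Σ_{k=0}^{c} a^k/k!
a^3/3! = 0.740550
Σ terms (k=0..3): 1.00000 + 1.64400 + 1.35137 + 0.74055 = 4.735918
B = 0.740550/4.735918 = 0.156369

Final: 0.156369
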